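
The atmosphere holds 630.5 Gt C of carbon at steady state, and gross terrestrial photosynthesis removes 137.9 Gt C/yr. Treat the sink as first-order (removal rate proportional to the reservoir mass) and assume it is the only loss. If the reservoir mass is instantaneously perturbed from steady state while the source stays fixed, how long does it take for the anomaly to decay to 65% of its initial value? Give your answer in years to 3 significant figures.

1.97 yr

For a linear reservoir the anomaly decays as exp(−t/τ) with τ = M/F = 630.5/137.9 = 4.572 yr.
exp(−t/τ) = 0.65 ⇒ t = −τ ln(0.65) = 4.572 × 0.4308 = 1.970 yr.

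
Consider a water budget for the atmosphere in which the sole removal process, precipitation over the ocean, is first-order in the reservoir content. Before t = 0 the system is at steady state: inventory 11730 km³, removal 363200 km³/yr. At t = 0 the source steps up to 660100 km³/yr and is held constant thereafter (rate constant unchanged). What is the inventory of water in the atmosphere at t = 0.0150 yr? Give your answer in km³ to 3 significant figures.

Residence time τ = M₀/F₀ = 0.03230 yr. The eventual steady state is M_∞ = M₀·(F₁/F₀) = 11730 × 660100/363200 = 21319 km³.
The anomaly ΔM(t) = M(t) − M_∞ decays as ΔM₀·e^(−t/τ) with ΔM₀ = 11730 − 21319 = −9589 km³.
At t = 0.0150 yr, e^(−t/τ) = e^(−0.4645) = 0.6285, so ΔM = −6026 km³ and M = 21319 − 6026 = 15292 km³.

15300 km³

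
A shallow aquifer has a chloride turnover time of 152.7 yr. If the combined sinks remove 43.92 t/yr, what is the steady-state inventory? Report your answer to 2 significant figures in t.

τ = M/F ⇒ M = τ × F = 152.7 × 43.92 = 6707 t.

6700 t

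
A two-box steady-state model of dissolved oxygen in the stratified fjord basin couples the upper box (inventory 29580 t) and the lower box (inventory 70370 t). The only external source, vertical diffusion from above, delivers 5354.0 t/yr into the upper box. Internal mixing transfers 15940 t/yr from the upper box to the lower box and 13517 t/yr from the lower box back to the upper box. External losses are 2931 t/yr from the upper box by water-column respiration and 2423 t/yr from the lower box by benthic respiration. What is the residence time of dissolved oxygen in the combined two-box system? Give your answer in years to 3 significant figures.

Residence time in the combined system uses the total inventory and the total *external* removal — internal exchanges between the two boxes cancel.
M_total = 29580 + 70370 = 99950 t.
ΣF_external_out = 2931 + 2423 = 5354.0 t/yr.
τ = M_total / ΣF_ext = 99950 / 5354.0 = 18.67 yr.

18.7 yr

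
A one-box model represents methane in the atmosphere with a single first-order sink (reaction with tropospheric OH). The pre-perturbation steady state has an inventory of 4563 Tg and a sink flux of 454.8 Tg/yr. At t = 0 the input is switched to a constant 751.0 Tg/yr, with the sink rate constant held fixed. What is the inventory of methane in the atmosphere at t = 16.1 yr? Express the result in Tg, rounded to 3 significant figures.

Residence time τ = M₀/F₀ = 10.03 yr. The eventual steady state is M_∞ = M₀·(F₁/F₀) = 4563 × 751.0/454.8 = 7534.8 Tg.
The anomaly ΔM(t) = M(t) − M_∞ decays as ΔM₀·e^(−t/τ) with ΔM₀ = 4563 − 7534.8 = −2972 Tg.
At t = 16.1 yr, e^(−t/τ) = e^(−1.605) = 0.2009, so ΔM = −597.2 Tg and M = 7534.8 − 597.2 = 6937.6 Tg.

6940 Tg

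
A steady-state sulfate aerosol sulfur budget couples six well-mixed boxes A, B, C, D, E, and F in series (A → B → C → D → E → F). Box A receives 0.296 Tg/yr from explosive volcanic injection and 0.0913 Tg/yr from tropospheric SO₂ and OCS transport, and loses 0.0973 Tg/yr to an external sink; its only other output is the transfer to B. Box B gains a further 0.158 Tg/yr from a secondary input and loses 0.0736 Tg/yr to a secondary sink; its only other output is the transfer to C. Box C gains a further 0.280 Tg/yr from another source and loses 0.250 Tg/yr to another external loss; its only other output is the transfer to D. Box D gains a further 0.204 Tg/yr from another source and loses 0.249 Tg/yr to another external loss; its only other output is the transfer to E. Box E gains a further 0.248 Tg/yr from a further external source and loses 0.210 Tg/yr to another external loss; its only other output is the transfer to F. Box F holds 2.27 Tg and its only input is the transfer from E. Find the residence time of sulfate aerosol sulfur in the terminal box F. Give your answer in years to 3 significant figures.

5.71 yr

Box A: F(A→B) = (0.296 + 0.0913) − 0.0973 = 0.29000 Tg/yr.
Box B: F(B→C) = (0.29000 + 0.158) − 0.0736 = 0.37440 Tg/yr.
Box C: F(C→D) = (0.37440 + 0.280) − 0.250 = 0.40440 Tg/yr.
Box D: F(D→E) = (0.40440 + 0.204) − 0.249 = 0.35940 Tg/yr.
Box E: F(E→F) = (0.35940 + 0.248) − 0.210 = 0.39740 Tg/yr.
Box F throughput = its input = 0.39740 Tg/yr; τ = 2.27 / 0.39740 = 5.712 yr.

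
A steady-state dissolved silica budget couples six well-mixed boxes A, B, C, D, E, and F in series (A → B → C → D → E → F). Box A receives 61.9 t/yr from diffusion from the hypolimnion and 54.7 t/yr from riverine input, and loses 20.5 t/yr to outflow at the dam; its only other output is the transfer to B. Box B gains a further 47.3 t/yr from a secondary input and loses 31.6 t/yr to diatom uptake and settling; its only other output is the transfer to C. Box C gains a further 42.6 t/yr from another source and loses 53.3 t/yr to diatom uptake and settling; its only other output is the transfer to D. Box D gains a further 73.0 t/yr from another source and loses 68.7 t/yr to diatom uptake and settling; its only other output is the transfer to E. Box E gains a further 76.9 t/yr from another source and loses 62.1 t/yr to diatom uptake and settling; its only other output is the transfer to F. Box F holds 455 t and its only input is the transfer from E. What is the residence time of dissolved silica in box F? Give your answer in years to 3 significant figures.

3.79 yr

Box A: F(A→B) = (61.9 + 54.7) − 20.5 = 96.100 t/yr.
Box B: F(B→C) = (96.100 + 47.3) − 31.6 = 111.80 t/yr.
Box C: F(C→D) = (111.80 + 42.6) − 53.3 = 101.10 t/yr.
Box D: F(D→E) = (101.10 + 73.0) − 68.7 = 105.40 t/yr.
Box E: F(E→F) = (105.40 + 76.9) − 62.1 = 120.20 t/yr.
Box F throughput = its input = 120.20 t/yr; τ = 455 / 120.20 = 3.785 yr.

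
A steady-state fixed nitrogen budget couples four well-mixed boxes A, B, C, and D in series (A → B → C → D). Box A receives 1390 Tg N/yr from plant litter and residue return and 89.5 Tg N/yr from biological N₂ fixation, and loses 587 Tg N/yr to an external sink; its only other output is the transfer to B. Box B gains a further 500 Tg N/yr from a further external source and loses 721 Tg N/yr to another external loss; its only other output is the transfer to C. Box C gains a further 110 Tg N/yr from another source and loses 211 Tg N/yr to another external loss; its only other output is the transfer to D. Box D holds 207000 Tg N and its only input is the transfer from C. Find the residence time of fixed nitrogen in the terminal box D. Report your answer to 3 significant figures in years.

Box A: F(A→B) = (1390 + 89.5) − 587 = 892.50 Tg N/yr.
Box B: F(B→C) = (892.50 + 500) − 721 = 671.50 Tg N/yr.
Box C: F(C→D) = (671.50 + 110) − 211 = 570.50 Tg N/yr.
Box D throughput = its input = 570.50 Tg N/yr; τ = 207000 / 570.50 = 362.8 yr.

363 yr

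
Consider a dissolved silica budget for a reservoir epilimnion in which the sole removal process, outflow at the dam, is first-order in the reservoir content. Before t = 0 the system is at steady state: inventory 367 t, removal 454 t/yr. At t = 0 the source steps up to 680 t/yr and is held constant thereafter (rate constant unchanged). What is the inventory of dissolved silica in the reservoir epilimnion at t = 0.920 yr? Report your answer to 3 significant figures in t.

τ = M₀/F₀ = 367/454 = 0.8084 yr; rate constant k = 1/τ.
New steady state M_∞ = F₁/k = F₁·τ = 680 × 0.8084 = 549.69 t.
M(t) = M_∞ + (M₀ − M_∞)·e^(−t/τ); t/τ = 0.920/0.8084 = 1.138, so e^(−t/τ) = 0.3204.
M(t) = 549.69 − 182.7 × 0.3204 = 491.15 t.

491 t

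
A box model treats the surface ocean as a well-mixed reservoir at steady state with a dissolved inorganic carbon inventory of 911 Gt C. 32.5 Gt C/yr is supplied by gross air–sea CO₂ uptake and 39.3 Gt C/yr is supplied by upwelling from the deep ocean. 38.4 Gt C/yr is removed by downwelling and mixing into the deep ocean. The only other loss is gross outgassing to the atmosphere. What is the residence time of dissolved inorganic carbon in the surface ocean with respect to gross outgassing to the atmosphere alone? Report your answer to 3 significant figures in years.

27.3 yr

At steady state ΣF_in = ΣF_out.
ΣF_in = 32.5 + 39.3 = 71.800 Gt C/yr.
Gross outgassing to the atmosphere flux = ΣF_in − (38.4) = 71.800 − 38.40 = 33.40 Gt C/yr.
τ = M / F = 911 / 33.40 = 27.28 yr.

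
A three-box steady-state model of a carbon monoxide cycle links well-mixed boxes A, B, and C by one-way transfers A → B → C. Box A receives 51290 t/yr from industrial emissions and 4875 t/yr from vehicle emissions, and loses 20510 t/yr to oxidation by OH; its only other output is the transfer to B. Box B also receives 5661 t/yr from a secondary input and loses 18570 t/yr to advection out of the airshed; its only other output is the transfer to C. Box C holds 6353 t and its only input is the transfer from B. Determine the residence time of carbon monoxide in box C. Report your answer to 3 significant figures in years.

0.279 yr

Box A: F(A→B) = (51290 + 4875) − 20510 = 35655 t/yr.
Box B: F(B→C) = (35655 + 5661) − 18570 = 22746 t/yr.
Box C throughput = its input = 22746 t/yr; τ = 6353 / 22746 = 0.2793 yr.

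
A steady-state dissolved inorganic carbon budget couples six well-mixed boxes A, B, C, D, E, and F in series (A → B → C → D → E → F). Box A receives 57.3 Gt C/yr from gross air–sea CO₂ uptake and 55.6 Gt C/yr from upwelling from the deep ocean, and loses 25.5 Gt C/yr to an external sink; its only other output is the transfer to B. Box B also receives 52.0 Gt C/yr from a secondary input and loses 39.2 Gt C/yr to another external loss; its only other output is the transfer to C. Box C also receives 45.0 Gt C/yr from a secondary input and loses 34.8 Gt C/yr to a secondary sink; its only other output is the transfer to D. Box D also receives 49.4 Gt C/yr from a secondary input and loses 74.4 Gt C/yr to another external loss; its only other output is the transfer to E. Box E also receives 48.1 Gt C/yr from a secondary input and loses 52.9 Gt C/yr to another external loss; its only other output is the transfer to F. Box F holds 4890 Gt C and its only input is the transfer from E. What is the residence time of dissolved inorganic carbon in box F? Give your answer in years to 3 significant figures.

Box A: F(A→B) = (57.3 + 55.6) − 25.5 = 87.400 Gt C/yr.
Box B: F(B→C) = (87.400 + 52.0) − 39.2 = 100.20 Gt C/yr.
Box C: F(C→D) = (100.20 + 45.0) − 34.8 = 110.40 Gt C/yr.
Box D: F(D→E) = (110.40 + 49.4) − 74.4 = 85.400 Gt C/yr.
Box E: F(E→F) = (85.400 + 48.1) − 52.9 = 80.600 Gt C/yr.
Box F throughput = its input = 80.600 Gt C/yr; τ = 4890 / 80.600 = 60.67 yr.

60.7 yr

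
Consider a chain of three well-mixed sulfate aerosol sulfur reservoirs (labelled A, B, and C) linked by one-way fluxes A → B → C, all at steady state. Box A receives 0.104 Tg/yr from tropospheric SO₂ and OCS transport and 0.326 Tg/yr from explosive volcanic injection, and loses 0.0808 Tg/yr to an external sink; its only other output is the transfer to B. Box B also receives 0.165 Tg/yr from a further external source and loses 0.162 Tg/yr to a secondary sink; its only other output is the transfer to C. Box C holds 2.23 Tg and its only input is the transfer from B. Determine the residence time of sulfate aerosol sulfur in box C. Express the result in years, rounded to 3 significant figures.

Box A: F(A→B) = (0.104 + 0.326) − 0.0808 = 0.34920 Tg/yr.
Box B: F(B→C) = (0.34920 + 0.165) − 0.162 = 0.35220 Tg/yr.
Box C throughput = its input = 0.35220 Tg/yr; τ = 2.23 / 0.35220 = 6.332 yr.

6.33 yr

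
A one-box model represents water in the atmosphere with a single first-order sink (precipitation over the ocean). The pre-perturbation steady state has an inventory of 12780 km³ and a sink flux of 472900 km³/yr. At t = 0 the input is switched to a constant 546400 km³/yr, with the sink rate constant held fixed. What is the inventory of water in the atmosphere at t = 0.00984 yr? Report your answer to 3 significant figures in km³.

13400 km³

Residence time τ = M₀/F₀ = 0.02702 yr. The eventual steady state is M_∞ = M₀·(F₁/F₀) = 12780 × 546400/472900 = 14766 km³.
The anomaly ΔM(t) = M(t) − M_∞ decays as ΔM₀·e^(−t/τ) with ΔM₀ = 12780 − 14766 = −1986 km³.
At t = 0.00984 yr, e^(−t/τ) = e^(−0.3641) = 0.6948, so ΔM = −1380 km³ and M = 14766 − 1380 = 13386 km³.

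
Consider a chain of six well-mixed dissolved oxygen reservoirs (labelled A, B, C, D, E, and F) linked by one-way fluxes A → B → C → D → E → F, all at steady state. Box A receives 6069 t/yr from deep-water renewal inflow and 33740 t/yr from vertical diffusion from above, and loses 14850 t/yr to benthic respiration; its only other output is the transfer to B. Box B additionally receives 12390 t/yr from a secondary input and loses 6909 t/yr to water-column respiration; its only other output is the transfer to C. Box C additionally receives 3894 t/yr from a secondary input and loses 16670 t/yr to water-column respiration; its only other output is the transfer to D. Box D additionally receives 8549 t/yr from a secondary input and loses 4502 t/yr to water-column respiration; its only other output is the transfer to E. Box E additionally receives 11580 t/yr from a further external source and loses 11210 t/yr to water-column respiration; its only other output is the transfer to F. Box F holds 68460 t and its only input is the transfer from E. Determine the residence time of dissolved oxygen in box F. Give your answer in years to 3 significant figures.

3.10 yr

Box A: F(A→B) = (6069 + 33740) − 14850 = 24959 t/yr.
Box B: F(B→C) = (24959 + 12390) − 6909 = 30440 t/yr.
Box C: F(C→D) = (30440 + 3894) − 16670 = 17664 t/yr.
Box D: F(D→E) = (17664 + 8549) − 4502 = 21711 t/yr.
Box E: F(E→F) = (21711 + 11580) − 11210 = 22081 t/yr.
Box F throughput = its input = 22081 t/yr; τ = 68460 / 22081 = 3.100 yr.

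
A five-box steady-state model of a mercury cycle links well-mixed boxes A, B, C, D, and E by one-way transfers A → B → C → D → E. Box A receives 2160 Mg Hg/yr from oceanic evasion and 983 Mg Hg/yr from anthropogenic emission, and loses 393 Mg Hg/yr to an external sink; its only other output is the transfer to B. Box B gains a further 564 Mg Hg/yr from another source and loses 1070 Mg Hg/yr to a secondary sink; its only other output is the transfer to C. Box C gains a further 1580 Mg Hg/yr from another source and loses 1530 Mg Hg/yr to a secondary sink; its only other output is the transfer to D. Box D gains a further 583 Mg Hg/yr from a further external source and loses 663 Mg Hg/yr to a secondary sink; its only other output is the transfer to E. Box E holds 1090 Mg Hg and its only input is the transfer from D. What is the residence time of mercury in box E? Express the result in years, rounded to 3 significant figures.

0.492 yr

Box A: F(A→B) = (2160 + 983) − 393 = 2750.0 Mg Hg/yr.
Box B: F(B→C) = (2750.0 + 564) − 1070 = 2244.0 Mg Hg/yr.
Box C: F(C→D) = (2244.0 + 1580) − 1530 = 2294.0 Mg Hg/yr.
Box D: F(D→E) = (2294.0 + 583) − 663 = 2214.0 Mg Hg/yr.
Box E throughput = its input = 2214.0 Mg Hg/yr; τ = 1090 / 2214.0 = 0.4923 yr.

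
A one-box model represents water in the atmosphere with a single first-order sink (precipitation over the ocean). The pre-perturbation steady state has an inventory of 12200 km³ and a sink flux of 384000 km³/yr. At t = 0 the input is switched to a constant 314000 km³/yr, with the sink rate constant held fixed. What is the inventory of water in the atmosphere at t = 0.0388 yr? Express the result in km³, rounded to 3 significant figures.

The sink rate constant is k = F₀/M₀ = 384000/12200 = 31.48 yr⁻¹.
Solving dM/dt = F₁ − kM with M(0) = M₀ gives M(t) = F₁/k + (M₀ − F₁/k)·e^(−kt).
F₁/k = 314000/31.48 = 9976.0 km³; kt = 31.48 × 0.0388 = 1.221, e^(−kt) = 0.2949.
M(0.0388) = 9976.0 + (12200 − 9976.0) × 0.2949 = 9976.0 + 655.8 = 10632 km³.

10600 km³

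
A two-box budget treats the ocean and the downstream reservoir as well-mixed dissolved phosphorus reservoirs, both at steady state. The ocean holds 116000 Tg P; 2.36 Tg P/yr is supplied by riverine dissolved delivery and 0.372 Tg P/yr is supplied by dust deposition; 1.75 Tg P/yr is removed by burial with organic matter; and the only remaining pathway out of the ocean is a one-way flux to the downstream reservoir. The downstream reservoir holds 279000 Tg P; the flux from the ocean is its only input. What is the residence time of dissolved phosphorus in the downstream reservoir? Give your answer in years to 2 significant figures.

280000 yr

Balance the ocean: ΣF_in = 2.36 + 0.372 = 2.7320 Tg P/yr.
Flux to the downstream reservoir = ΣF_in − (1.75) = 0.98200 Tg P/yr.
At steady state the output of the downstream reservoir equals its input, 0.98200 Tg P/yr.
τ = M / F = 279000 / 0.98200 = 284100 yr.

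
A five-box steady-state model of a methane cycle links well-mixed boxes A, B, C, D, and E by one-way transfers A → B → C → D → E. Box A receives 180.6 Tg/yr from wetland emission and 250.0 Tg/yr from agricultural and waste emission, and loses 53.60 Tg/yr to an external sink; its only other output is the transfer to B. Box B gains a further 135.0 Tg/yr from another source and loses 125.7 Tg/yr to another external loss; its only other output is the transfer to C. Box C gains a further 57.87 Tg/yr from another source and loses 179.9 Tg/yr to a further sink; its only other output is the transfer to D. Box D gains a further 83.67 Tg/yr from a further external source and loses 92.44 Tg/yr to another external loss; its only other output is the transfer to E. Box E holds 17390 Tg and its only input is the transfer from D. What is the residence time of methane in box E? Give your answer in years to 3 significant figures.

Box A: F(A→B) = (180.6 + 250.0) − 53.60 = 377.00 Tg/yr.
Box B: F(B→C) = (377.00 + 135.0) − 125.7 = 386.30 Tg/yr.
Box C: F(C→D) = (386.30 + 57.87) − 179.9 = 264.27 Tg/yr.
Box D: F(D→E) = (264.27 + 83.67) − 92.44 = 255.50 Tg/yr.
Box E throughput = its input = 255.50 Tg/yr; τ = 17390 / 255.50 = 68.06 yr.

68.1 yr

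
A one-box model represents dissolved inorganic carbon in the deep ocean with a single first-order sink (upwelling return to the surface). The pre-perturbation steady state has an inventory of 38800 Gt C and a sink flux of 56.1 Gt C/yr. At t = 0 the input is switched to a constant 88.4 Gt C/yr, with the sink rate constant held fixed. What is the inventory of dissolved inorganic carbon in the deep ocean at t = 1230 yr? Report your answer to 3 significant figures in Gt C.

57400 Gt C

Residence time τ = M₀/F₀ = 691.6 yr. The eventual steady state is M_∞ = M₀·(F₁/F₀) = 38800 × 88.4/56.1 = 61139 Gt C.
The anomaly ΔM(t) = M(t) − M_∞ decays as ΔM₀·e^(−t/τ) with ΔM₀ = 38800 − 61139 = −22340 Gt C.
At t = 1230 yr, e^(−t/τ) = e^(−1.778) = 0.1689, so ΔM = −3773 Gt C and M = 61139 − 3773 = 57366 Gt C.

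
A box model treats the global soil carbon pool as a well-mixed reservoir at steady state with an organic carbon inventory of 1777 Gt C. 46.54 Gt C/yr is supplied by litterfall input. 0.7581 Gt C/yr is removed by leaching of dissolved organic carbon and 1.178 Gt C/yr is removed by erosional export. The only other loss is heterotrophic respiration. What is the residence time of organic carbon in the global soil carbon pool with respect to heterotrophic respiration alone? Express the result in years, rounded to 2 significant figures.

At steady state ΣF_in = ΣF_out.
ΣF_in = 46.540 Gt C/yr.
Heterotrophic respiration flux = ΣF_in − (0.7581 + 1.178) = 46.540 − 1.936 = 44.60 Gt C/yr.
τ = M / F = 1777 / 44.60 = 39.84 yr.

40 yr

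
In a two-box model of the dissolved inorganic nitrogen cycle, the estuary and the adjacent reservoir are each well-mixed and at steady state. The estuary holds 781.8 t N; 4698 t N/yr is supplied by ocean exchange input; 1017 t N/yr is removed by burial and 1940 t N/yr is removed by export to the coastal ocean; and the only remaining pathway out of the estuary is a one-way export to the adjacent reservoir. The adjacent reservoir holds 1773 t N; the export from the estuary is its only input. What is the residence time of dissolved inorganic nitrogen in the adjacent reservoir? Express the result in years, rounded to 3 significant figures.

1.02 yr

Balance the estuary: ΣF_in = 4698.0 t N/yr.
Export to the adjacent reservoir = ΣF_in − (1017 + 1940) = 1741.0 t N/yr.
At steady state the output of the adjacent reservoir equals its input, 1741.0 t N/yr.
τ = M / F = 1773 / 1741.0 = 1.018 yr.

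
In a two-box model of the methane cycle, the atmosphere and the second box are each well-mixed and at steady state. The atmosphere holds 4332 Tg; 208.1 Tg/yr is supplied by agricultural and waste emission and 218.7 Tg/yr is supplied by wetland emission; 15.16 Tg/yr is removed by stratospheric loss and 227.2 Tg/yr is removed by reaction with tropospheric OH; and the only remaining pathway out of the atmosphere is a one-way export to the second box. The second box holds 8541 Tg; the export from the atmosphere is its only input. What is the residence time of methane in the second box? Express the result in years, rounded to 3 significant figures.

Balance the atmosphere: ΣF_in = 208.1 + 218.7 = 426.80 Tg/yr.
Export to the second box = ΣF_in − (15.16 + 227.2) = 184.44 Tg/yr.
At steady state the output of the second box equals its input, 184.44 Tg/yr.
τ = M / F = 8541 / 184.44 = 46.31 yr.

46.3 yr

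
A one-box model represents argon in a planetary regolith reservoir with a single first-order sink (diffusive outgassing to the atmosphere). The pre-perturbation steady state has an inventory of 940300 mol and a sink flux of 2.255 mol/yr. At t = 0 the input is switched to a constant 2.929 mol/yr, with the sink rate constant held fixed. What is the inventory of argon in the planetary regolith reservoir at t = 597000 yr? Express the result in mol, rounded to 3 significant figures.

τ = M₀/F₀ = 940300/2.255 = 417000 yr; rate constant k = 1/τ.
New steady state M_∞ = F₁/k = F₁·τ = 2.929 × 417000 = 1.2213×10^6 mol.
M(t) = M_∞ + (M₀ − M_∞)·e^(−t/τ); t/τ = 597000/417000 = 1.432, so e^(−t/τ) = 0.2389.
M(t) = 1.2213×10^6 − 281000 × 0.2389 = 1.1542×10^6 mol.

1.15×10^6 mol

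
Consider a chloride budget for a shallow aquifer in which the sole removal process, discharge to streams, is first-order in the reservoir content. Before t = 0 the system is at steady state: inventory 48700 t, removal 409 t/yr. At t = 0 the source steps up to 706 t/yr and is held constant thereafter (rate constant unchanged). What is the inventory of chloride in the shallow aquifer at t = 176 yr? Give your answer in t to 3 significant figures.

Residence time τ = M₀/F₀ = 119.1 yr. The eventual steady state is M_∞ = M₀·(F₁/F₀) = 48700 × 706/409 = 84064 t.
The anomaly ΔM(t) = M(t) − M_∞ decays as ΔM₀·e^(−t/τ) with ΔM₀ = 48700 − 84064 = −35360 t.
At t = 176 yr, e^(−t/τ) = e^(−1.478) = 0.2281, so ΔM = −8065 t and M = 84064 − 8065 = 75999 t.

76000 t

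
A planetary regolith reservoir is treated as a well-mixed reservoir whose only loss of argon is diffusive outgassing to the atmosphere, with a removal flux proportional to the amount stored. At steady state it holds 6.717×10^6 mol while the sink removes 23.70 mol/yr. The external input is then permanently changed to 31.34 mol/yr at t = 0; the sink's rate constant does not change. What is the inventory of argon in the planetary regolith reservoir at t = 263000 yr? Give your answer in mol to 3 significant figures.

8.03×10^6 mol

τ = M₀/F₀ = 6.717×10^6/23.70 = 283400 yr; rate constant k = 1/τ.
New steady state M_∞ = F₁/k = F₁·τ = 31.34 × 283400 = 8.8823×10^6 mol.
M(t) = M_∞ + (M₀ − M_∞)·e^(−t/τ); t/τ = 263000/283400 = 0.9280, so e^(−t/τ) = 0.3954.
M(t) = 8.8823×10^6 − 2.165×10^6 × 0.3954 = 8.0262×10^6 mol.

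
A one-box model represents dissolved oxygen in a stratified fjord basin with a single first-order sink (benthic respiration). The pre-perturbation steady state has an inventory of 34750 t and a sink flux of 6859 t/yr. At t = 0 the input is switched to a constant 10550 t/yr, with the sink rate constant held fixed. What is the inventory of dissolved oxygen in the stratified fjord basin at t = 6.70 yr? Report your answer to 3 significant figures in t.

Residence time τ = M₀/F₀ = 5.066 yr. The eventual steady state is M_∞ = M₀·(F₁/F₀) = 34750 × 10550/6859 = 53450 t.
The anomaly ΔM(t) = M(t) − M_∞ decays as ΔM₀·e^(−t/τ) with ΔM₀ = 34750 − 53450 = −18700 t.
At t = 6.70 yr, e^(−t/τ) = e^(−1.322) = 0.2665, so ΔM = −4983 t and M = 53450 − 4983 = 48467 t.

48500 t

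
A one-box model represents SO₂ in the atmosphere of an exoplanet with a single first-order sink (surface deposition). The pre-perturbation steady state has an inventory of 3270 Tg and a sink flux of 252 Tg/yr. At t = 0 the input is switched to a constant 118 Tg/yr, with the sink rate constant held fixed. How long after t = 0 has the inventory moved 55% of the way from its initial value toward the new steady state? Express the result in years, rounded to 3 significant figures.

τ = M₀/F₀ = 3270/252 = 12.98 yr.
The remaining gap fraction is e^(−t/τ); 55% covered ⇒ e^(−t/τ) = 0.450.
t = −τ ln(0.450) = 12.98 × 0.7985 = 10.36 yr.

10.4 yr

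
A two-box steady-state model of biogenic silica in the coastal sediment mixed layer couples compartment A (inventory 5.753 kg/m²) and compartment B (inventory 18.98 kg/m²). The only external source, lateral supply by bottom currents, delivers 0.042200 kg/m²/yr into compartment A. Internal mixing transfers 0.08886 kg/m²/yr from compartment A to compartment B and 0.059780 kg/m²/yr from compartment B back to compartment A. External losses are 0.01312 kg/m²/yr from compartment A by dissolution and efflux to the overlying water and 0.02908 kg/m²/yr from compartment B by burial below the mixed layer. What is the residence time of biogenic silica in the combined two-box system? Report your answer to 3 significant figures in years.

Treat the two boxes together as one reservoir: the mixing fluxes between them are internal recycling, so τ = ΣM / Σ(external losses).
M_total = 5.753 + 18.98 = 24.733 kg/m².
ΣF_external_out = 0.01312 + 0.02908 = 0.042200 kg/m²/yr.
τ = M_total / ΣF_ext = 24.733 / 0.042200 = 586.1 yr.

586 yr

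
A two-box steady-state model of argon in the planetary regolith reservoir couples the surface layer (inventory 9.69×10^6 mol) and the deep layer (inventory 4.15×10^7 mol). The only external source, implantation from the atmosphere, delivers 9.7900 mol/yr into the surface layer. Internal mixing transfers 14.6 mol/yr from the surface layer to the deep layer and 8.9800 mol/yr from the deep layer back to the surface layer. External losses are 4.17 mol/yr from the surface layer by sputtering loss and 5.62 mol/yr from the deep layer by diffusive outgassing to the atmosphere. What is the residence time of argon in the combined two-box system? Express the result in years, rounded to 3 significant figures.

Treat the two boxes together as one reservoir: the mixing fluxes between them are internal recycling, so τ = ΣM / Σ(external losses).
M_total = 9.69×10^6 + 4.15×10^7 = 5.1190×10^7 mol.
ΣF_external_out = 4.17 + 5.62 = 9.7900 mol/yr.
τ = M_total / ΣF_ext = 5.1190×10^7 / 9.7900 = 5.229×10^6 yr.

5.23×10^6 yr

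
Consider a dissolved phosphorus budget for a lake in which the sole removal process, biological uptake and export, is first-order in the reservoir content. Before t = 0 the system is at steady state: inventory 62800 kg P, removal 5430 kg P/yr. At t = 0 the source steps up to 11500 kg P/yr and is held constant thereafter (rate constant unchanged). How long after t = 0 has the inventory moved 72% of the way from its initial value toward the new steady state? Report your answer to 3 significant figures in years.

14.7 yr

τ = M₀/F₀ = 62800/5430 = 11.57 yr.
The remaining gap fraction is e^(−t/τ); 72% covered ⇒ e^(−t/τ) = 0.280.
t = −τ ln(0.280) = 11.57 × 1.273 = 14.72 yr.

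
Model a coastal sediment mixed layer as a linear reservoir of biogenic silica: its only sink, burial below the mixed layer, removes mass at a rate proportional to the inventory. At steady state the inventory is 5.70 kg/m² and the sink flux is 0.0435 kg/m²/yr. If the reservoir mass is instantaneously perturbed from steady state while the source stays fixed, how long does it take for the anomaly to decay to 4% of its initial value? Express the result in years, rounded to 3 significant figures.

422 yr

For a linear reservoir the anomaly decays as exp(−t/τ) with τ = M/F = 5.70/0.0435 = 131.0 yr.
exp(−t/τ) = 0.04 ⇒ t = −τ ln(0.04) = 131.0 × 3.219 = 421.8 yr.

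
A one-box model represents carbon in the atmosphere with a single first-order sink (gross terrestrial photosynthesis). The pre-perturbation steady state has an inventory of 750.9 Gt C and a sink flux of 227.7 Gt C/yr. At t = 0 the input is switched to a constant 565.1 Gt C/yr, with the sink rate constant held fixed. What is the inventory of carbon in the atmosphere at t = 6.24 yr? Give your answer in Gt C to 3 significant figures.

1700 Gt C

The sink rate constant is k = F₀/M₀ = 227.7/750.9 = 0.3032 yr⁻¹.
Solving dM/dt = F₁ − kM with M(0) = M₀ gives M(t) = F₁/k + (M₀ − F₁/k)·e^(−kt).
F₁/k = 565.1/0.3032 = 1863.6 Gt C; kt = 0.3032 × 6.24 = 1.892, e^(−kt) = 0.1507.
M(6.24) = 1863.6 + (750.9 − 1863.6) × 0.1507 = 1863.6 − 167.7 = 1695.8 Gt C.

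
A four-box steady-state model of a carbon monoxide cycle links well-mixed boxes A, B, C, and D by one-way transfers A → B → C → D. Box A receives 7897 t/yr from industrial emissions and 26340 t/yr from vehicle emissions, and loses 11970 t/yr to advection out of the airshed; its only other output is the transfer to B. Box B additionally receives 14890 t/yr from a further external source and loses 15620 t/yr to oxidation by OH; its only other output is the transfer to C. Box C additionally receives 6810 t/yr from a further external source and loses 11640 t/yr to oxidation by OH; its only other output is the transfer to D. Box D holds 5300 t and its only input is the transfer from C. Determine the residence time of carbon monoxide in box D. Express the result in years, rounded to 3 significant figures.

Box A: F(A→B) = (7897 + 26340) − 11970 = 22267 t/yr.
Box B: F(B→C) = (22267 + 14890) − 15620 = 21537 t/yr.
Box C: F(C→D) = (21537 + 6810) − 11640 = 16707 t/yr.
Box D throughput = its input = 16707 t/yr; τ = 5300 / 16707 = 0.3172 yr.

0.317 yr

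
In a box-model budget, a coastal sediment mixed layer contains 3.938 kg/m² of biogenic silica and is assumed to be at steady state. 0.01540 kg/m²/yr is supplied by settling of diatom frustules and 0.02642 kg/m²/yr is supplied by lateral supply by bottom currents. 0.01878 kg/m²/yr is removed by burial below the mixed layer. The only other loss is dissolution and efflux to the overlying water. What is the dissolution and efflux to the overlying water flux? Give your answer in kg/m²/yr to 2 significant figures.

0.023 kg/m²/yr

At steady state ΣF_in = ΣF_out.
ΣF_in = 0.01540 + 0.02642 = 0.041820 kg/m²/yr.
Dissolution and efflux to the overlying water flux = ΣF_in − (0.01878) = 0.041820 − 0.01878 = 0.02304 kg/m²/yr.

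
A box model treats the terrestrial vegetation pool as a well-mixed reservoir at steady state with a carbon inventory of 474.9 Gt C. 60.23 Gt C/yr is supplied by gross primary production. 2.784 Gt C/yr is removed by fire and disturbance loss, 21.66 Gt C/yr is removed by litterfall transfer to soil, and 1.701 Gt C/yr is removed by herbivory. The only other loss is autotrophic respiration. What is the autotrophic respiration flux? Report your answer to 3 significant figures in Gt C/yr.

At steady state ΣF_in = ΣF_out.
ΣF_in = 60.230 Gt C/yr.
Autotrophic respiration flux = ΣF_in − (2.784 + 21.66 + 1.701) = 60.230 − 26.14 = 34.08 Gt C/yr.

34.1 Gt C/yr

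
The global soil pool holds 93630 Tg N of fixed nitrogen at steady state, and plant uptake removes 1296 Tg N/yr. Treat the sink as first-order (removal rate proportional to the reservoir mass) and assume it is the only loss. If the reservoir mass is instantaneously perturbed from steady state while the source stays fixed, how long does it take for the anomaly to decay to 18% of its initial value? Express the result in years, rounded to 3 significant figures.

For a linear reservoir the anomaly decays as exp(−t/τ) with τ = M/F = 93630/1296 = 72.25 yr.
exp(−t/τ) = 0.18 ⇒ t = −τ ln(0.18) = 72.25 × 1.715 = 123.9 yr.

124 yr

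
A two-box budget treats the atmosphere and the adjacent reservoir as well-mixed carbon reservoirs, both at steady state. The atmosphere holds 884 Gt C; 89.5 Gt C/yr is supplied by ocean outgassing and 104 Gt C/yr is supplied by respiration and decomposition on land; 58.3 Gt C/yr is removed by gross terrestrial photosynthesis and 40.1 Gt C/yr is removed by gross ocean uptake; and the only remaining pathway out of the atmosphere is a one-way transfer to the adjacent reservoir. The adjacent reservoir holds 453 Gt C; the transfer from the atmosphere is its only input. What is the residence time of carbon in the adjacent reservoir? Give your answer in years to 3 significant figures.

Balance the atmosphere: ΣF_in = 89.5 + 104 = 193.50 Gt C/yr.
Transfer to the adjacent reservoir = ΣF_in − (58.3 + 40.1) = 95.100 Gt C/yr.
At steady state the output of the adjacent reservoir equals its input, 95.100 Gt C/yr.
τ = M / F = 453 / 95.100 = 4.763 yr.

4.76 yr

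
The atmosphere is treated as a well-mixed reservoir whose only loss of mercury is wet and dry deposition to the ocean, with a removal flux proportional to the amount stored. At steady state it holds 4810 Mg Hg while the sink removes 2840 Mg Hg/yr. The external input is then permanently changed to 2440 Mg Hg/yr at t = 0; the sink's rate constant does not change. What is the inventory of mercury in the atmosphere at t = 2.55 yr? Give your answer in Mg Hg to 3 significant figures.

τ = M₀/F₀ = 4810/2840 = 1.694 yr; rate constant k = 1/τ.
New steady state M_∞ = F₁/k = F₁·τ = 2440 × 1.694 = 4132.5 Mg Hg.
M(t) = M_∞ + (M₀ − M_∞)·e^(−t/τ); t/τ = 2.55/1.694 = 1.506, so e^(−t/τ) = 0.2219.
M(t) = 4132.5 + 677.5 × 0.2219 = 4282.9 Mg Hg.

4280 Mg Hg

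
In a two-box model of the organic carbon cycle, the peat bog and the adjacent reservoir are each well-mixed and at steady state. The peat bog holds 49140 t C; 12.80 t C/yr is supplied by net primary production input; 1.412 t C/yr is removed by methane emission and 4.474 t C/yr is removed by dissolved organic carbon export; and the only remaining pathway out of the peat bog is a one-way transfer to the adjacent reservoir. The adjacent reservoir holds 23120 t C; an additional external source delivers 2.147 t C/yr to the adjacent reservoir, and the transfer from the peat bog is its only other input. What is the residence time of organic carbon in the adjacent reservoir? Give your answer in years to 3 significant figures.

2550 yr

Balance the peat bog: ΣF_in = 12.800 t C/yr.
Transfer to the adjacent reservoir = ΣF_in − (1.412 + 4.474) = 6.9140 t C/yr.
Total input to the adjacent reservoir = 6.9140 + 2.147 = 9.0610 t C/yr; at steady state this equals its total output.
τ = M / F = 23120 / 9.0610 = 2552 yr.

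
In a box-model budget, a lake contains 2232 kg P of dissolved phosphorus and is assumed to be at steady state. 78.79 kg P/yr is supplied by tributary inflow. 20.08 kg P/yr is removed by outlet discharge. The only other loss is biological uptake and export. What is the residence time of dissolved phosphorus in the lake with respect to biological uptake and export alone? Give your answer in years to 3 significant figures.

At steady state ΣF_in = ΣF_out.
ΣF_in = 78.790 kg P/yr.
Biological uptake and export flux = ΣF_in − (20.08) = 78.790 − 20.08 = 58.71 kg P/yr.
τ = M / F = 2232 / 58.71 = 38.02 yr.

38.0 yr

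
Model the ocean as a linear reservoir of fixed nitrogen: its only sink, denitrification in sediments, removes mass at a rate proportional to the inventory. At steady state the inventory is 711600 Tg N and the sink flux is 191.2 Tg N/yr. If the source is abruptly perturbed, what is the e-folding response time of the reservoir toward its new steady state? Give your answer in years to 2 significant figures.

3700 yr

For a linear reservoir the response time equals the residence time τ = M/F.
τ = 711600 / 191.2 = 3722 yr.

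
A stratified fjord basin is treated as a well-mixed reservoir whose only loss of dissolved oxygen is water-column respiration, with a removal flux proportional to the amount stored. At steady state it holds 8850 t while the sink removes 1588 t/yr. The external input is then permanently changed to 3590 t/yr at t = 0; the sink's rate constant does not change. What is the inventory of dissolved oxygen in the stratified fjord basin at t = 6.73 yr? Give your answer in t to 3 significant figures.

16700 t

The sink rate constant is k = F₀/M₀ = 1588/8850 = 0.1794 yr⁻¹.
Solving dM/dt = F₁ − kM with M(0) = M₀ gives M(t) = F₁/k + (M₀ − F₁/k)·e^(−kt).
F₁/k = 3590/0.1794 = 20007 t; kt = 0.1794 × 6.73 = 1.208, e^(−kt) = 0.2989.
M(6.73) = 20007 + (8850 − 20007) × 0.2989 = 20007 − 3335 = 16672 t.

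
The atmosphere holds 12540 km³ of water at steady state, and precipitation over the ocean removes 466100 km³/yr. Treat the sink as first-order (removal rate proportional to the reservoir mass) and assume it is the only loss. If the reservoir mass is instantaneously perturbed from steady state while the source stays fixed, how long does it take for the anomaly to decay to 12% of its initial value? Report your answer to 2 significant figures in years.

0.057 yr

For a linear reservoir the anomaly decays as exp(−t/τ) with τ = M/F = 12540/466100 = 0.02690 yr.
exp(−t/τ) = 0.12 ⇒ t = −τ ln(0.12) = 0.02690 × 2.120 = 0.05704 yr.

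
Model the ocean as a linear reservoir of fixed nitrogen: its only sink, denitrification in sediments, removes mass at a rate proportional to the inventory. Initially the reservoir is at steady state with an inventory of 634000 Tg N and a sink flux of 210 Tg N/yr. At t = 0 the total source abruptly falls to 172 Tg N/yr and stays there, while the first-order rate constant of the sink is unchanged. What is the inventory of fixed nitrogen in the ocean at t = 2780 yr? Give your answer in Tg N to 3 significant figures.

The sink rate constant is k = F₀/M₀ = 210/634000 = 0.0003312 yr⁻¹.
Solving dM/dt = F₁ − kM with M(0) = M₀ gives M(t) = F₁/k + (M₀ − F₁/k)·e^(−kt).
F₁/k = 172/0.0003312 = 519280 Tg N; kt = 0.0003312 × 2780 = 0.9208, e^(−kt) = 0.3982.
M(2780) = 519280 + (634000 − 519280) × 0.3982 = 519280 + 45680 = 564960 Tg N.

565000 Tg N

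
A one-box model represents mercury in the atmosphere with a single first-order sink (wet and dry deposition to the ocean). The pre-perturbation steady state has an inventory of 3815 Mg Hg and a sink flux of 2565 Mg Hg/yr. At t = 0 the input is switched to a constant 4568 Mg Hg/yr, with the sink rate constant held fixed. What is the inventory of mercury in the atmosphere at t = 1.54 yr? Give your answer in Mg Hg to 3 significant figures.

5740 Mg Hg

The sink rate constant is k = F₀/M₀ = 2565/3815 = 0.6723 yr⁻¹.
Solving dM/dt = F₁ − kM with M(0) = M₀ gives M(t) = F₁/k + (M₀ − F₁/k)·e^(−kt).
F₁/k = 4568/0.6723 = 6794.1 Mg Hg; kt = 0.6723 × 1.54 = 1.035, e^(−kt) = 0.3551.
M(1.54) = 6794.1 + (3815 − 6794.1) × 0.3551 = 6794.1 − 1058 = 5736.3 Mg Hg.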